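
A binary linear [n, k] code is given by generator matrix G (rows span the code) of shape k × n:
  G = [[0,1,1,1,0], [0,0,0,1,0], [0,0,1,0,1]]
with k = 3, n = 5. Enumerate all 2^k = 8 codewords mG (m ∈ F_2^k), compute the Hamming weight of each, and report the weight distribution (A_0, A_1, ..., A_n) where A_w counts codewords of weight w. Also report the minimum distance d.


Weight distribution: A_0 = 1, A_1 = 1, A_2 = 3, A_3 = 3. Minimum distance d = 1.

Enumerate all 2^3 = 8 messages m ∈ F_2^3.
For each, compute codeword c = mG in F_2^5, then tally its weight.
  m = 000 → c = 00000, weight = 0.
  m = 100 → c = 01110, weight = 3.
  m = 010 → c = 00010, weight = 1.
  m = 110 → c = 01100, weight = 2.
  m = 001 → c = 00101, weight = 2.
  m = 101 → c = 01011, weight = 3.
  m = 011 → c = 00111, weight = 3.
  m = 111 → c = 01001, weight = 2.
Tally weights:
  weight 0: 1 codewords.
  weight 1: 1 codewords.
  weight 2: 3 codewords.
  weight 3: 3 codewords.
Minimum distance d = smallest w > 0 with A_w > 0 = 1.
Sanity: Σ A_w = 8 = 2^3 = 8 ✓.


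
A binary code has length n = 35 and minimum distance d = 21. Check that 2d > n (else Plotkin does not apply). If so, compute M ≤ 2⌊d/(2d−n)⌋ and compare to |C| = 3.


Plotkin bound M ≤ 6; given |C| = 3 ≤ bound (satisfied).

Check applicability: 2d = 42, n = 35.
2d − n = 7 > 0, so Plotkin applies.
Compute d/(2d−n) = 21/7 ≈ 3.0000.
⌊d/(2d−n)⌋ = 3.
Plotkin bound: M ≤ 2·3 = 6.
Given |C| = 3, check: satisfied.
This |C| is below the Plotkin bound.


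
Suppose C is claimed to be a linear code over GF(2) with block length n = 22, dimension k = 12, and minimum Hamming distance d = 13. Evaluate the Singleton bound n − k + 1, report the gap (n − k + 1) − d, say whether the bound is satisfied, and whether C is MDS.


Singleton RHS = n − k + 1 = 11, slack = -2, bound violated (no such code; not MDS).

Singleton bound: d ≤ n − k + 1.
Here n = 22, k = 12, so n − k + 1 = 11.
Given d = 13, check d ≤ 11: NO.
Slack = (n − k + 1) − d = -2.
The slack is negative: d = 13 exceeds n − k + 1 = 11 by 2, so the Singleton bound is violated and no linear [22, 12, 13]_2 code can exist. In particular it is not MDS (MDS requires d = n − k + 1 exactly).
Description: the claimed parameters are [22, 12, 13]_2; such a code would be impossible (violates the Singleton bound).


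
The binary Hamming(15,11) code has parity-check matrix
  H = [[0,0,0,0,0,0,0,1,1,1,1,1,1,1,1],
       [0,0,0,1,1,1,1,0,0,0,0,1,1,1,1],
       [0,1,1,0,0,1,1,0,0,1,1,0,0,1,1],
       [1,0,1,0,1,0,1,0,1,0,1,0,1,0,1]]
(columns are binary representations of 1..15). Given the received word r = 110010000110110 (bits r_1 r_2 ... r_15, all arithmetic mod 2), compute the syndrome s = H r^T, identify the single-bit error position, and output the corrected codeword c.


s = (0, 1, 0, 0)^T, error position = 4, corrected codeword c = 110110000110110

Compute s = H r^T mod 2 one row at a time:
  s_1 = 0 + 0 + 1 + 1 + 0 + 1 + 1 + 0 = 4 ≡ 0 (mod 2).
  s_2 = 0 + 1 + 0 + 0 + 0 + 1 + 1 + 0 = 3 ≡ 1 (mod 2).
  s_3 = 1 + 0 + 0 + 0 + 1 + 1 + 1 + 0 = 4 ≡ 0 (mod 2).
  s_4 = 1 + 0 + 1 + 0 + 0 + 1 + 1 + 0 = 4 ≡ 0 (mod 2).
s = (0, 1, 0, 0)^T — this equals column 4 of H (binary 0100), so error is at position 4.
Correct: flip bit 4 of r = 110010000110110 to get c = 110110000110110.


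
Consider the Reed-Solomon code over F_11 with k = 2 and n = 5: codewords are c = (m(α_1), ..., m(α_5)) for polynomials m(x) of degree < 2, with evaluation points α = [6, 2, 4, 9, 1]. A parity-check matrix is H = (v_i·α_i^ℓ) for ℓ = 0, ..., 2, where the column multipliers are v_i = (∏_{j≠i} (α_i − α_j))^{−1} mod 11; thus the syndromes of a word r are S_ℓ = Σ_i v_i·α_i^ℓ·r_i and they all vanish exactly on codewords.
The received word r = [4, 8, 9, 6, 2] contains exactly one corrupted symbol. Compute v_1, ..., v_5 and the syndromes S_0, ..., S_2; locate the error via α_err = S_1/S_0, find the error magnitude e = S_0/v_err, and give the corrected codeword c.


S = (5, 8, 4), error at position 1, error magnitude e = 5, c = [10, 8, 9, 6, 2].

Step 1: column multipliers v_i = (∏_{j≠i}(α_i − α_j))^{−1} mod 11.
  i = 1 (α = 6): (6−2)(6−4)(6−9)(6−1) = 4·2·(−3)·5 = −120 ≡ 1, so v_1 = 1^{−1} = 1 (mod 11).
  i = 2 (α = 2): (2−6)(2−4)(2−9)(2−1) = (−4)·(−2)·(−7)·1 = −56 ≡ 10, so v_2 = 10^{−1} = 10 (mod 11).
  i = 3 (α = 4): (4−6)(4−2)(4−9)(4−1) = (−2)·2·(−5)·3 = 60 ≡ 5, so v_3 = 5^{−1} = 9 (mod 11).
  i = 4 (α = 9): (9−6)(9−2)(9−4)(9−1) = 3·7·5·8 = 840 ≡ 4, so v_4 = 4^{−1} = 3 (mod 11).
  i = 5 (α = 1): (1−6)(1−2)(1−4)(1−9) = (−5)·(−1)·(−3)·(−8) = 120 ≡ 10, so v_5 = 10^{−1} = 10 (mod 11).
  v = [1, 10, 9, 3, 10].
Step 2: syndromes of r = [4, 8, 9, 6, 2] (all sums mod 11).
  S_0 = Σ v_i r_i = 1·4 + 10·8 + 9·9 + 3·6 + 10·2 = 203 ≡ 5.
  S_1 = Σ v_i α_i r_i = 1·6·4 + 10·2·8 + 9·4·9 + 3·9·6 + 10·1·2 = 690 ≡ 8.
  α_i^2 mod 11 = [3, 4, 5, 4, 1].
  S_2 = Σ v_i α_i^2 r_i = 1·3·4 + 10·4·8 + 9·5·9 + 3·4·6 + 10·1·2 = 829 ≡ 4.
  S = (5, 8, 4) ≠ 0, so r is not a codeword (an error is present).
Step 3: locate the error. For a single error e at position i, S_ℓ = v_i·e·α_i^ℓ, so α_err = S_1/S_0.
  S_0^{−1} = 5^{−1} = 9 (mod 11), so α_err = 8·9 = 72 ≡ 6 = α_1. Error position i = 1.
  Consistency check: S_2/S_1 = 4·7 = 28 ≡ 6 = α_err ✓ (single-error assumption holds).
Step 4: error magnitude e = S_0/v_1 = S_0·∏_{j≠1}(α_1 − α_j) = 5·1 = 5 ≡ 5 (mod 11).
Step 5: correct position 1: c_1 = r_1 − e = 4 − 5 ≡ 10 (mod 11). Hence c = [10, 8, 9, 6, 2].
  Check: interpolating c through the α_i gives m(x) = 7 + 6·x (degree < 2) with m(α_i) = c_i for every i, so c is indeed a codeword.


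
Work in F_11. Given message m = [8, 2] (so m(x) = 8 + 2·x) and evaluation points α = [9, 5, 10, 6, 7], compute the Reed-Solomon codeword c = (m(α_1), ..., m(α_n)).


c = [4, 7, 6, 9, 0]

Message polynomial: m(x) = 8 + 2·x (mod 11).
For each evaluation point α_i, compute m(α_i) mod 11:
  α_1 = 9: Horner steps 2 → 4, so m(9) = 4.
  α_2 = 5: Horner steps 2 → 7, so m(5) = 7.
  α_3 = 10: Horner steps 2 → 6, so m(10) = 6.
  α_4 = 6: Horner steps 2 → 9, so m(6) = 9.
  α_5 = 7: Horner steps 2 → 0, so m(7) = 0.
Codeword c = [4, 7, 6, 9, 0] ∈ F_11^5.


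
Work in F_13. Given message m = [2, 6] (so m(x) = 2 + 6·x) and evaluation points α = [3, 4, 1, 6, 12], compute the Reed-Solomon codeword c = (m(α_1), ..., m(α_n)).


c = [7, 0, 8, 12, 9]

Message polynomial: m(x) = 2 + 6·x (mod 13).
For each evaluation point α_i, compute m(α_i) mod 13:
  α_1 = 3: Horner steps 6 → 7, so m(3) = 7.
  α_2 = 4: Horner steps 6 → 0, so m(4) = 0.
  α_3 = 1: Horner steps 6 → 8, so m(1) = 8.
  α_4 = 6: Horner steps 6 → 12, so m(6) = 12.
  α_5 = 12: Horner steps 6 → 9, so m(12) = 9.
Codeword c = [7, 0, 8, 12, 9] ∈ F_13^5.


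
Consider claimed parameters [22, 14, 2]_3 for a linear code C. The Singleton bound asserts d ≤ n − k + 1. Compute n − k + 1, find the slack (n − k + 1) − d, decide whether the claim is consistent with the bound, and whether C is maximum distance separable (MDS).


Singleton RHS = n − k + 1 = 9, slack = 7, bound satisfied, not MDS.

Singleton bound: d ≤ n − k + 1.
Here n = 22, k = 14, so n − k + 1 = 9.
Given d = 2, check d ≤ 9: YES.
Slack = (n − k + 1) − d = 7.
The code is NOT MDS (slack = 7 > 0).
Description: the claimed parameters are [22, 14, 2]_3; such a code would be non-MDS.


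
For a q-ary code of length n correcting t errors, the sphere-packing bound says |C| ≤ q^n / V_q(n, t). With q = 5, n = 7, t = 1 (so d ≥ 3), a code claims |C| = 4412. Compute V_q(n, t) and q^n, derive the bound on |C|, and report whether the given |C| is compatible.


V_q(n, t) = 29, q^n = 78125, Hamming bound = 2693, |C| = 4412 > bound (violated).

Step 1: Compute V_q(n, t) = Σ_{j=0}^1 C(n, j) (q−1)^j.
  j = 0: C(7,0)·(4)^0 = 1·1 = 1.
  j = 1: C(7,1)·(4)^1 = 7·4 = 28.
  V_q(n, t) = 1 + 28 = 29.
Step 2: q^n = 5^7 = 78125.
Step 3: Hamming bound ⌊q^n / V_q(n,t)⌋ = ⌊78125/29⌋ = 2693.
Step 4: Compare |C| = 4412 to 2693: violated.
The claimed |C| lies above the Hamming bound, so no 5-ary code of length 7 with d ≥ 3 can have 4412 codewords.


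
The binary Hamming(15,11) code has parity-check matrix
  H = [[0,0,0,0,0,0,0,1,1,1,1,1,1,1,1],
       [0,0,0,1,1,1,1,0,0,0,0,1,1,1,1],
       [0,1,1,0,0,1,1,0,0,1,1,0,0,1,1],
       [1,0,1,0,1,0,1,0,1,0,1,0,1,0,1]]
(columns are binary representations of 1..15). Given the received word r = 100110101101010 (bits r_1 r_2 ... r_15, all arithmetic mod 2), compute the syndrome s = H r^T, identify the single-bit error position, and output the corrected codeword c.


s = (0, 1, 1, 0)^T, error position = 6, corrected codeword c = 100111101101010

Compute s = H r^T mod 2 one row at a time:
  s_1 = 0 + 1 + 1 + 0 + 1 + 0 + 1 + 0 = 4 ≡ 0 (mod 2).
  s_2 = 1 + 1 + 0 + 1 + 1 + 0 + 1 + 0 = 5 ≡ 1 (mod 2).
  s_3 = 0 + 0 + 0 + 1 + 1 + 0 + 1 + 0 = 3 ≡ 1 (mod 2).
  s_4 = 1 + 0 + 1 + 1 + 1 + 0 + 0 + 0 = 4 ≡ 0 (mod 2).
s = (0, 1, 1, 0)^T — this equals column 6 of H (binary 0110), so error is at position 6.
Correct: flip bit 6 of r = 100110101101010 to get c = 100111101101010.


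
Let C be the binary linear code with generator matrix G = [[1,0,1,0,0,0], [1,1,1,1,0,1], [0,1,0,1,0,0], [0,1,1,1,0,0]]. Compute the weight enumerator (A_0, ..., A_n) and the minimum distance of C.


Weight distribution: A_0 = 1, A_1 = 3, A_2 = 4, A_3 = 4, A_4 = 3, A_5 = 1. Minimum distance d = 1.

Enumerate all 2^4 = 16 messages m ∈ F_2^4.
For each, compute codeword c = mG in F_2^6, then tally its weight.
  m = 0000 → c = 000000, weight = 0.
  m = 1000 → c = 101000, weight = 2.
  m = 0100 → c = 111101, weight = 5.
  m = 1100 → c = 010101, weight = 3.
  m = 0010 → c = 010100, weight = 2.
  m = 1010 → c = 111100, weight = 4.
  m = 0110 → c = 101001, weight = 3.
  m = 1110 → c = 000001, weight = 1.
  m = 0001 → c = 011100, weight = 3.
  m = 1001 → c = 110100, weight = 3.
  m = 0101 → c = 100001, weight = 2.
  m = 1101 → c = 001001, weight = 2.
  m = 0011 → c = 001000, weight = 1.
  m = 1011 → c = 100000, weight = 1.
  m = 0111 → c = 110101, weight = 4.
  m = 1111 → c = 011101, weight = 4.
Tally weights:
  weight 0: 1 codewords.
  weight 1: 3 codewords.
  weight 2: 4 codewords.
  weight 3: 4 codewords.
  weight 4: 3 codewords.
  weight 5: 1 codewords.
Minimum distance d = smallest w > 0 with A_w > 0 = 1.
Sanity: Σ A_w = 16 = 2^4 = 16 ✓.


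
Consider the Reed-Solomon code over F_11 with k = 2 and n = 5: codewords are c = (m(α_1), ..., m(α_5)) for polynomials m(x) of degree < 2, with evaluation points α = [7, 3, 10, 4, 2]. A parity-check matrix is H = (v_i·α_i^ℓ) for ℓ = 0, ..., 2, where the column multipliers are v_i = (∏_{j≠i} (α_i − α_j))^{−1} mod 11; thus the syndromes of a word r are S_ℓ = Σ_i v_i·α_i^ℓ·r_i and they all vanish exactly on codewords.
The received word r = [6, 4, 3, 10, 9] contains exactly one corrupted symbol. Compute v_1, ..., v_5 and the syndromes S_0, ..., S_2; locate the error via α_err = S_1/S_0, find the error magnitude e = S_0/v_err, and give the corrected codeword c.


S = (8, 3, 8), error at position 3, error magnitude e = 1, c = [6, 4, 2, 10, 9].

Step 1: column multipliers v_i = (∏_{j≠i}(α_i − α_j))^{−1} mod 11.
  i = 1 (α = 7): (7−3)(7−10)(7−4)(7−2) = 4·(−3)·3·5 = −180 ≡ 7, so v_1 = 7^{−1} = 8 (mod 11).
  i = 2 (α = 3): (3−7)(3−10)(3−4)(3−2) = (−4)·(−7)·(−1)·1 = −28 ≡ 5, so v_2 = 5^{−1} = 9 (mod 11).
  i = 3 (α = 10): (10−7)(10−3)(10−4)(10−2) = 3·7·6·8 = 1008 ≡ 7, so v_3 = 7^{−1} = 8 (mod 11).
  i = 4 (α = 4): (4−7)(4−3)(4−10)(4−2) = (−3)·1·(−6)·2 = 36 ≡ 3, so v_4 = 3^{−1} = 4 (mod 11).
  i = 5 (α = 2): (2−7)(2−3)(2−10)(2−4) = (−5)·(−1)·(−8)·(−2) = 80 ≡ 3, so v_5 = 3^{−1} = 4 (mod 11).
  v = [8, 9, 8, 4, 4].
Step 2: syndromes of r = [6, 4, 3, 10, 9] (all sums mod 11).
  S_0 = Σ v_i r_i = 8·6 + 9·4 + 8·3 + 4·10 + 4·9 = 184 ≡ 8.
  S_1 = Σ v_i α_i r_i = 8·7·6 + 9·3·4 + 8·10·3 + 4·4·10 + 4·2·9 = 916 ≡ 3.
  α_i^2 mod 11 = [5, 9, 1, 5, 4].
  S_2 = Σ v_i α_i^2 r_i = 8·5·6 + 9·9·4 + 8·1·3 + 4·5·10 + 4·4·9 = 932 ≡ 8.
  S = (8, 3, 8) ≠ 0, so r is not a codeword (an error is present).
Step 3: locate the error. For a single error e at position i, S_ℓ = v_i·e·α_i^ℓ, so α_err = S_1/S_0.
  S_0^{−1} = 8^{−1} = 7 (mod 11), so α_err = 3·7 = 21 ≡ 10 = α_3. Error position i = 3.
  Consistency check: S_2/S_1 = 8·4 = 32 ≡ 10 = α_err ✓ (single-error assumption holds).
Step 4: error magnitude e = S_0/v_3 = S_0·∏_{j≠3}(α_3 − α_j) = 8·7 = 56 ≡ 1 (mod 11).
Step 5: correct position 3: c_3 = r_3 − e = 3 − 1 ≡ 2 (mod 11). Hence c = [6, 4, 2, 10, 9].
  Check: interpolating c through the α_i gives m(x) = 8 + 6·x (degree < 2) with m(α_i) = c_i for every i, so c is indeed a codeword.


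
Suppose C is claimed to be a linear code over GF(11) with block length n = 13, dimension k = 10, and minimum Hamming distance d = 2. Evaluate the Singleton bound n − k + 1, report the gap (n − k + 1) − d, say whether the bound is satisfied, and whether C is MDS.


Singleton RHS = n − k + 1 = 4, slack = 2, bound satisfied, not MDS.

Singleton bound: d ≤ n − k + 1.
Here n = 13, k = 10, so n − k + 1 = 4.
Given d = 2, check d ≤ 4: YES.
Slack = (n − k + 1) − d = 2.
The code is NOT MDS (slack = 2 > 0).
Description: the claimed parameters are [13, 10, 2]_11; such a code would be non-MDS.


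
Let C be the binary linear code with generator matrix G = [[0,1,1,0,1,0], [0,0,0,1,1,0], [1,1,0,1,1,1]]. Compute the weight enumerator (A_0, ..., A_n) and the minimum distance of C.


Weight distribution: A_0 = 1, A_2 = 1, A_3 = 3, A_4 = 2, A_5 = 1. Minimum distance d = 2.

Enumerate all 2^3 = 8 messages m ∈ F_2^3.
For each, compute codeword c = mG in F_2^6, then tally its weight.
  m = 000 → c = 000000, weight = 0.
  m = 100 → c = 011010, weight = 3.
  m = 010 → c = 000110, weight = 2.
  m = 110 → c = 011100, weight = 3.
  m = 001 → c = 110111, weight = 5.
  m = 101 → c = 101101, weight = 4.
  m = 011 → c = 110001, weight = 3.
  m = 111 → c = 101011, weight = 4.
Tally weights:
  weight 0: 1 codewords.
  weight 2: 1 codewords.
  weight 3: 3 codewords.
  weight 4: 2 codewords.
  weight 5: 1 codewords.
Minimum distance d = smallest w > 0 with A_w > 0 = 2.
Sanity: Σ A_w = 8 = 2^3 = 8 ✓.


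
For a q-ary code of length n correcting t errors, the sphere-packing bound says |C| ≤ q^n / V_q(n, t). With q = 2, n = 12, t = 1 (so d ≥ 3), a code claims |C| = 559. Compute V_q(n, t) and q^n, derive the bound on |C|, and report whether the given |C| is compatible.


V_q(n, t) = 13, q^n = 4096, Hamming bound = 315, |C| = 559 > bound (violated).

Step 1: Compute V_q(n, t) = Σ_{j=0}^1 C(n, j) (q−1)^j.
  j = 0: C(12,0)·(1)^0 = 1·1 = 1.
  j = 1: C(12,1)·(1)^1 = 12·1 = 12.
  V_q(n, t) = 1 + 12 = 13.
Step 2: q^n = 2^12 = 4096.
Step 3: Hamming bound ⌊q^n / V_q(n,t)⌋ = ⌊4096/13⌋ = 315.
Step 4: Compare |C| = 559 to 315: violated.
The claimed |C| lies above the Hamming bound, so no 2-ary code of length 12 with d ≥ 3 can have 559 codewords.


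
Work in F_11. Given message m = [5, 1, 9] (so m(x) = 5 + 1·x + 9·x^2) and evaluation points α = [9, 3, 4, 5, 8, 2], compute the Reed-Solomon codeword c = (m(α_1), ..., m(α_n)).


c = [6, 1, 10, 4, 6, 10]

Message polynomial: m(x) = 5 + 1·x + 9·x^2 (mod 11).
For each evaluation point α_i, compute m(α_i) mod 11:
  α_1 = 9: Horner steps 9 → 5 → 6, so m(9) = 6.
  α_2 = 3: Horner steps 9 → 6 → 1, so m(3) = 1.
  α_3 = 4: Horner steps 9 → 4 → 10, so m(4) = 10.
  α_4 = 5: Horner steps 9 → 2 → 4, so m(5) = 4.
  α_5 = 8: Horner steps 9 → 7 → 6, so m(8) = 6.
  α_6 = 2: Horner steps 9 → 8 → 10, so m(2) = 10.
Codeword c = [6, 1, 10, 4, 6, 10] ∈ F_11^6.


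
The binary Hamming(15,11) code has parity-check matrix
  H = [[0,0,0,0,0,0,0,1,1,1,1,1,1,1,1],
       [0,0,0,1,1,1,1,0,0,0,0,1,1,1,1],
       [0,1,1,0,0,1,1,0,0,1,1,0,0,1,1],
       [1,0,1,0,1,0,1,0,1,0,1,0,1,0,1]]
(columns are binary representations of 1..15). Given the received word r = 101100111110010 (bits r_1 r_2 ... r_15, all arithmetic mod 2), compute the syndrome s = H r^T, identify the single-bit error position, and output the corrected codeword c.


s = (1, 1, 1, 1)^T, error position = 15, corrected codeword c = 101100111110011

Compute s = H r^T mod 2 one row at a time:
  s_1 = 1 + 1 + 1 + 1 + 0 + 0 + 1 + 0 = 5 ≡ 1 (mod 2).
  s_2 = 1 + 0 + 0 + 1 + 0 + 0 + 1 + 0 = 3 ≡ 1 (mod 2).
  s_3 = 0 + 1 + 0 + 1 + 1 + 1 + 1 + 0 = 5 ≡ 1 (mod 2).
  s_4 = 1 + 1 + 0 + 1 + 1 + 1 + 0 + 0 = 5 ≡ 1 (mod 2).
s = (1, 1, 1, 1)^T — this equals column 15 of H (binary 1111), so error is at position 15.
Correct: flip bit 15 of r = 101100111110010 to get c = 101100111110011.


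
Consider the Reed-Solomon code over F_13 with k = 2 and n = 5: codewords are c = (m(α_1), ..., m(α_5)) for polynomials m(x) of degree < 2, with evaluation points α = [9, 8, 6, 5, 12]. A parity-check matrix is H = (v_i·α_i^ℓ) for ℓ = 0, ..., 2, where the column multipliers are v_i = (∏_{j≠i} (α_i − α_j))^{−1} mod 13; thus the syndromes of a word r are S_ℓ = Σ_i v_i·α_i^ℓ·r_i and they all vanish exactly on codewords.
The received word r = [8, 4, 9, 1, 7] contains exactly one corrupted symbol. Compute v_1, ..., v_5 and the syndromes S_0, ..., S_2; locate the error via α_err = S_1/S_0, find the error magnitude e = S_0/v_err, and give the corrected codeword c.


S = (8, 1, 5), error at position 4, error magnitude e = 9, c = [8, 4, 9, 5, 7].

Step 1: column multipliers v_i = (∏_{j≠i}(α_i − α_j))^{−1} mod 13.
  i = 1 (α = 9): (9−8)(9−6)(9−5)(9−12) = 1·3·4·(−3) = −36 ≡ 3, so v_1 = 3^{−1} = 9 (mod 13).
  i = 2 (α = 8): (8−9)(8−6)(8−5)(8−12) = (−1)·2·3·(−4) = 24 ≡ 11, so v_2 = 11^{−1} = 6 (mod 13).
  i = 3 (α = 6): (6−9)(6−8)(6−5)(6−12) = (−3)·(−2)·1·(−6) = −36 ≡ 3, so v_3 = 3^{−1} = 9 (mod 13).
  i = 4 (α = 5): (5−9)(5−8)(5−6)(5−12) = (−4)·(−3)·(−1)·(−7) = 84 ≡ 6, so v_4 = 6^{−1} = 11 (mod 13).
  i = 5 (α = 12): (12−9)(12−8)(12−6)(12−5) = 3·4·6·7 = 504 ≡ 10, so v_5 = 10^{−1} = 4 (mod 13).
  v = [9, 6, 9, 11, 4].
Step 2: syndromes of r = [8, 4, 9, 1, 7] (all sums mod 13).
  S_0 = Σ v_i r_i = 9·8 + 6·4 + 9·9 + 11·1 + 4·7 = 216 ≡ 8.
  S_1 = Σ v_i α_i r_i = 9·9·8 + 6·8·4 + 9·6·9 + 11·5·1 + 4·12·7 = 1717 ≡ 1.
  α_i^2 mod 13 = [3, 12, 10, 12, 1].
  S_2 = Σ v_i α_i^2 r_i = 9·3·8 + 6·12·4 + 9·10·9 + 11·12·1 + 4·1·7 = 1474 ≡ 5.
  S = (8, 1, 5) ≠ 0, so r is not a codeword (an error is present).
Step 3: locate the error. For a single error e at position i, S_ℓ = v_i·e·α_i^ℓ, so α_err = S_1/S_0.
  S_0^{−1} = 8^{−1} = 5 (mod 13), so α_err = 1·5 = 5 ≡ 5 = α_4. Error position i = 4.
  Consistency check: S_2/S_1 = 5·1 = 5 ≡ 5 = α_err ✓ (single-error assumption holds).
Step 4: error magnitude e = S_0/v_4 = S_0·∏_{j≠4}(α_4 − α_j) = 8·6 = 48 ≡ 9 (mod 13).
Step 5: correct position 4: c_4 = r_4 − e = 1 − 9 ≡ 5 (mod 13). Hence c = [8, 4, 9, 5, 7].
  Check: interpolating c through the α_i gives m(x) = 11 + 4·x (degree < 2) with m(α_i) = c_i for every i, so c is indeed a codeword.


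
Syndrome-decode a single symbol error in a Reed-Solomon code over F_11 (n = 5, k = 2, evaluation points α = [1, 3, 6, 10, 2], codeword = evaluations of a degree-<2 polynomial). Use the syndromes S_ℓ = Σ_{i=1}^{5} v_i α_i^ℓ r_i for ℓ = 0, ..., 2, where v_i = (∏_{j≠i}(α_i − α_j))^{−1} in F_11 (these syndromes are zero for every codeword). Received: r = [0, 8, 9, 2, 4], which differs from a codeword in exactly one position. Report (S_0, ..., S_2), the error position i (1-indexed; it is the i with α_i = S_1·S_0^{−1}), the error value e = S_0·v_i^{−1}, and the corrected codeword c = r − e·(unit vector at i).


S = (7, 4, 7), error at position 4, error magnitude e = 10, c = [0, 8, 9, 3, 4].

Step 1: column multipliers v_i = (∏_{j≠i}(α_i − α_j))^{−1} mod 11.
  i = 1 (α = 1): (1−3)(1−6)(1−10)(1−2) = (−2)·(−5)·(−9)·(−1) = 90 ≡ 2, so v_1 = 2^{−1} = 6 (mod 11).
  i = 2 (α = 3): (3−1)(3−6)(3−10)(3−2) = 2·(−3)·(−7)·1 = 42 ≡ 9, so v_2 = 9^{−1} = 5 (mod 11).
  i = 3 (α = 6): (6−1)(6−3)(6−10)(6−2) = 5·3·(−4)·4 = −240 ≡ 2, so v_3 = 2^{−1} = 6 (mod 11).
  i = 4 (α = 10): (10−1)(10−3)(10−6)(10−2) = 9·7·4·8 = 2016 ≡ 3, so v_4 = 3^{−1} = 4 (mod 11).
  i = 5 (α = 2): (2−1)(2−3)(2−6)(2−10) = 1·(−1)·(−4)·(−8) = −32 ≡ 1, so v_5 = 1^{−1} = 1 (mod 11).
  v = [6, 5, 6, 4, 1].
Step 2: syndromes of r = [0, 8, 9, 2, 4] (all sums mod 11).
  S_0 = Σ v_i r_i = 6·0 + 5·8 + 6·9 + 4·2 + 1·4 = 106 ≡ 7.
  S_1 = Σ v_i α_i r_i = 6·1·0 + 5·3·8 + 6·6·9 + 4·10·2 + 1·2·4 = 532 ≡ 4.
  α_i^2 mod 11 = [1, 9, 3, 1, 4].
  S_2 = Σ v_i α_i^2 r_i = 6·1·0 + 5·9·8 + 6·3·9 + 4·1·2 + 1·4·4 = 546 ≡ 7.
  S = (7, 4, 7) ≠ 0, so r is not a codeword (an error is present).
Step 3: locate the error. For a single error e at position i, S_ℓ = v_i·e·α_i^ℓ, so α_err = S_1/S_0.
  S_0^{−1} = 7^{−1} = 8 (mod 11), so α_err = 4·8 = 32 ≡ 10 = α_4. Error position i = 4.
  Consistency check: S_2/S_1 = 7·3 = 21 ≡ 10 = α_err ✓ (single-error assumption holds).
Step 4: error magnitude e = S_0/v_4 = S_0·∏_{j≠4}(α_4 − α_j) = 7·3 = 21 ≡ 10 (mod 11).
Step 5: correct position 4: c_4 = r_4 − e = 2 − 10 ≡ 3 (mod 11). Hence c = [0, 8, 9, 3, 4].
  Check: interpolating c through the α_i gives m(x) = 7 + 4·x (degree < 2) with m(α_i) = c_i for every i, so c is indeed a codeword.


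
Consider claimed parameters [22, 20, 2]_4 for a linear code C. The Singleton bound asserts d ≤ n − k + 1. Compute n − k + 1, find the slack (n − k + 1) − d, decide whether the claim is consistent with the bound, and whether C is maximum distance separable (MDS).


Singleton RHS = n − k + 1 = 3, slack = 1, bound satisfied, not MDS.

Singleton bound: d ≤ n − k + 1.
Here n = 22, k = 20, so n − k + 1 = 3.
Given d = 2, check d ≤ 3: YES.
Slack = (n − k + 1) − d = 1.
The code is NOT MDS (slack = 1 > 0).
Description: the claimed parameters are [22, 20, 2]_4; such a code would be non-MDS.


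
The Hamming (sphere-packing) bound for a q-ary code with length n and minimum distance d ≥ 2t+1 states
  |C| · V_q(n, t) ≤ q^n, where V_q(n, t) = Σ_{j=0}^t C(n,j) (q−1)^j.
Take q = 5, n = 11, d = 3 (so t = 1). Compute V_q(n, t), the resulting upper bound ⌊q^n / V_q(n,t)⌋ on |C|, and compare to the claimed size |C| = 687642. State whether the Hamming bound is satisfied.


V_q(n, t) = 45, q^n = 48828125, Hamming bound = 1085069, |C| = 687642 ≤ bound (satisfied).

Step 1: Compute V_q(n, t) = Σ_{j=0}^1 C(n, j) (q−1)^j.
  j = 0: C(11,0)·(4)^0 = 1·1 = 1.
  j = 1: C(11,1)·(4)^1 = 11·4 = 44.
  V_q(n, t) = 1 + 44 = 45.
Step 2: q^n = 5^11 = 48828125.
Step 3: Hamming bound ⌊q^n / V_q(n,t)⌋ = ⌊48828125/45⌋ = 1085069.
Step 4: Compare |C| = 687642 to 1085069: satisfied.
The claimed |C| lies below the Hamming bound.


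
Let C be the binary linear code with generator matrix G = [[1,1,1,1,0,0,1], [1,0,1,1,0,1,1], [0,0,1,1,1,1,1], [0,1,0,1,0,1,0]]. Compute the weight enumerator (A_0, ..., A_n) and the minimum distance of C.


Weight distribution: A_0 = 1, A_1 = 1, A_2 = 2, A_3 = 2, A_4 = 5, A_5 = 5. Minimum distance d = 1.

Enumerate all 2^4 = 16 messages m ∈ F_2^4.
For each, compute codeword c = mG in F_2^7, then tally its weight.
  m = 0000 → c = 0000000, weight = 0.
  m = 1000 → c = 1111001, weight = 5.
  m = 0100 → c = 1011011, weight = 5.
  m = 1100 → c = 0100010, weight = 2.
  m = 0010 → c = 0011111, weight = 5.
  m = 1010 → c = 1100110, weight = 4.
  m = 0110 → c = 1000100, weight = 2.
  m = 1110 → c = 0111101, weight = 5.
  m = 0001 → c = 0101010, weight = 3.
  m = 1001 → c = 1010011, weight = 4.
  m = 0101 → c = 1110001, weight = 4.
  m = 1101 → c = 0001000, weight = 1.
  m = 0011 → c = 0110101, weight = 4.
  m = 1011 → c = 1001100, weight = 3.
  m = 0111 → c = 1101110, weight = 5.
  m = 1111 → c = 0010111, weight = 4.
Tally weights:
  weight 0: 1 codewords.
  weight 1: 1 codewords.
  weight 2: 2 codewords.
  weight 3: 2 codewords.
  weight 4: 5 codewords.
  weight 5: 5 codewords.
Minimum distance d = smallest w > 0 with A_w > 0 = 1.
Sanity: Σ A_w = 16 = 2^4 = 16 ✓.


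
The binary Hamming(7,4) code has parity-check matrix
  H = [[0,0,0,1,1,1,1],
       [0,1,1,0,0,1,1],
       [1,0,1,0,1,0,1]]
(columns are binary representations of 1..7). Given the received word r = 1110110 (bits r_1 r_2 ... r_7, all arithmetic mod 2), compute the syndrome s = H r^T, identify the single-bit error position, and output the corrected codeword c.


s = (0, 1, 1)^T, error position = 3, corrected codeword c = 1100110

Compute s = H r^T mod 2 one row at a time:
  s_1 = 0 + 1 + 1 + 0 = 2 ≡ 0 (mod 2).
  s_2 = 1 + 1 + 1 + 0 = 3 ≡ 1 (mod 2).
  s_3 = 1 + 1 + 1 + 0 = 3 ≡ 1 (mod 2).
s = (0, 1, 1)^T — this equals column 3 of H (binary 011), so error is at position 3.
Correct: flip bit 3 of r = 1110110 to get c = 1100110.


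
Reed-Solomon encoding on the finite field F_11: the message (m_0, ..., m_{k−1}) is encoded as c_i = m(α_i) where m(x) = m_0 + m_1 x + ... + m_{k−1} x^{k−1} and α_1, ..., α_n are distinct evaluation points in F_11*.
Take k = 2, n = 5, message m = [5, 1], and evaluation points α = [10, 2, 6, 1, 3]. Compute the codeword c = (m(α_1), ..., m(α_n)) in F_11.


c = [4, 7, 0, 6, 8]

Message polynomial: m(x) = 5 + 1·x (mod 11).
For each evaluation point α_i, compute m(α_i) mod 11:
  α_1 = 10: Horner steps 1 → 4, so m(10) = 4.
  α_2 = 2: Horner steps 1 → 7, so m(2) = 7.
  α_3 = 6: Horner steps 1 → 0, so m(6) = 0.
  α_4 = 1: Horner steps 1 → 6, so m(1) = 6.
  α_5 = 3: Horner steps 1 → 8, so m(3) = 8.
Codeword c = [4, 7, 0, 6, 8] ∈ F_11^5.


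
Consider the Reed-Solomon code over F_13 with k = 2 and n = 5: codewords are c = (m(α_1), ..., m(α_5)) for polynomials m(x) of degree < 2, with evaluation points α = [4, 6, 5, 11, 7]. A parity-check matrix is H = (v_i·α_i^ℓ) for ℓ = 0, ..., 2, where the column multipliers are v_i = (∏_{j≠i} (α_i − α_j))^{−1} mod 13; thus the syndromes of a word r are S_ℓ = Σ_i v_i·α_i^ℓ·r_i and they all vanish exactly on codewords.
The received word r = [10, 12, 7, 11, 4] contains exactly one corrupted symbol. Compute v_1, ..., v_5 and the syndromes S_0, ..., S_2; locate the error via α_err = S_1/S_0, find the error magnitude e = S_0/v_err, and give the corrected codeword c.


S = (7, 2, 8), error at position 1, error magnitude e = 8, c = [2, 12, 7, 11, 4].

Step 1: column multipliers v_i = (∏_{j≠i}(α_i − α_j))^{−1} mod 13.
  i = 1 (α = 4): (4−6)(4−5)(4−11)(4−7) = (−2)·(−1)·(−7)·(−3) = 42 ≡ 3, so v_1 = 3^{−1} = 9 (mod 13).
  i = 2 (α = 6): (6−4)(6−5)(6−11)(6−7) = 2·1·(−5)·(−1) = 10 ≡ 10, so v_2 = 10^{−1} = 4 (mod 13).
  i = 3 (α = 5): (5−4)(5−6)(5−11)(5−7) = 1·(−1)·(−6)·(−2) = −12 ≡ 1, so v_3 = 1^{−1} = 1 (mod 13).
  i = 4 (α = 11): (11−4)(11−6)(11−5)(11−7) = 7·5·6·4 = 840 ≡ 8, so v_4 = 8^{−1} = 5 (mod 13).
  i = 5 (α = 7): (7−4)(7−6)(7−5)(7−11) = 3·1·2·(−4) = −24 ≡ 2, so v_5 = 2^{−1} = 7 (mod 13).
  v = [9, 4, 1, 5, 7].
Step 2: syndromes of r = [10, 12, 7, 11, 4] (all sums mod 13).
  S_0 = Σ v_i r_i = 9·10 + 4·12 + 1·7 + 5·11 + 7·4 = 228 ≡ 7.
  S_1 = Σ v_i α_i r_i = 9·4·10 + 4·6·12 + 1·5·7 + 5·11·11 + 7·7·4 = 1484 ≡ 2.
  α_i^2 mod 13 = [3, 10, 12, 4, 10].
  S_2 = Σ v_i α_i^2 r_i = 9·3·10 + 4·10·12 + 1·12·7 + 5·4·11 + 7·10·4 = 1334 ≡ 8.
  S = (7, 2, 8) ≠ 0, so r is not a codeword (an error is present).
Step 3: locate the error. For a single error e at position i, S_ℓ = v_i·e·α_i^ℓ, so α_err = S_1/S_0.
  S_0^{−1} = 7^{−1} = 2 (mod 13), so α_err = 2·2 = 4 ≡ 4 = α_1. Error position i = 1.
  Consistency check: S_2/S_1 = 8·7 = 56 ≡ 4 = α_err ✓ (single-error assumption holds).
Step 4: error magnitude e = S_0/v_1 = S_0·∏_{j≠1}(α_1 − α_j) = 7·3 = 21 ≡ 8 (mod 13).
Step 5: correct position 1: c_1 = r_1 − e = 10 − 8 ≡ 2 (mod 13). Hence c = [2, 12, 7, 11, 4].
  Check: interpolating c through the α_i gives m(x) = 8 + 5·x (degree < 2) with m(α_i) = c_i for every i, so c is indeed a codeword.


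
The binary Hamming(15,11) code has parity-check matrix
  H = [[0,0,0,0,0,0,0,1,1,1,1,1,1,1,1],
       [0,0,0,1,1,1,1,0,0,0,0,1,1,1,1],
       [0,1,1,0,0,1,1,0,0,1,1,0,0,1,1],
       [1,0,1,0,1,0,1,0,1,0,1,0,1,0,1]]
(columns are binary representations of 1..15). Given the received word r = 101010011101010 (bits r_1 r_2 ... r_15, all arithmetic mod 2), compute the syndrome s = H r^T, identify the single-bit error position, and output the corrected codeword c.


s = (1, 1, 1, 0)^T, error position = 14, corrected codeword c = 101010011101000

Compute s = H r^T mod 2 one row at a time:
  s_1 = 1 + 1 + 1 + 0 + 1 + 0 + 1 + 0 = 5 ≡ 1 (mod 2).
  s_2 = 0 + 1 + 0 + 0 + 1 + 0 + 1 + 0 = 3 ≡ 1 (mod 2).
  s_3 = 0 + 1 + 0 + 0 + 1 + 0 + 1 + 0 = 3 ≡ 1 (mod 2).
  s_4 = 1 + 1 + 1 + 0 + 1 + 0 + 0 + 0 = 4 ≡ 0 (mod 2).
s = (1, 1, 1, 0)^T — this equals column 14 of H (binary 1110), so error is at position 14.
Correct: flip bit 14 of r = 101010011101010 to get c = 101010011101000.


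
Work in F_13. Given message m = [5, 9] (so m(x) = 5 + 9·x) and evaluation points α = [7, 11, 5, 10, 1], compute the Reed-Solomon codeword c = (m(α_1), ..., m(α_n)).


c = [3, 0, 11, 4, 1]

Message polynomial: m(x) = 5 + 9·x (mod 13).
For each evaluation point α_i, compute m(α_i) mod 13:
  α_1 = 7: Horner steps 9 → 3, so m(7) = 3.
  α_2 = 11: Horner steps 9 → 0, so m(11) = 0.
  α_3 = 5: Horner steps 9 → 11, so m(5) = 11.
  α_4 = 10: Horner steps 9 → 4, so m(10) = 4.
  α_5 = 1: Horner steps 9 → 1, so m(1) = 1.
Codeword c = [3, 0, 11, 4, 1] ∈ F_13^5.


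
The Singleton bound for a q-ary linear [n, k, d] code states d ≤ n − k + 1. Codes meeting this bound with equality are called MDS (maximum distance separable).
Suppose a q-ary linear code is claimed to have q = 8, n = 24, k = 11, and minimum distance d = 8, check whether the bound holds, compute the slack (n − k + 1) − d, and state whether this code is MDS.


Singleton RHS = n − k + 1 = 14, slack = 6, bound satisfied, not MDS.

Singleton bound: d ≤ n − k + 1.
Here n = 24, k = 11, so n − k + 1 = 14.
Given d = 8, check d ≤ 14: YES.
Slack = (n − k + 1) − d = 6.
The code is NOT MDS (slack = 6 > 0).
Description: the claimed parameters are [24, 11, 8]_8; such a code would be non-MDS.


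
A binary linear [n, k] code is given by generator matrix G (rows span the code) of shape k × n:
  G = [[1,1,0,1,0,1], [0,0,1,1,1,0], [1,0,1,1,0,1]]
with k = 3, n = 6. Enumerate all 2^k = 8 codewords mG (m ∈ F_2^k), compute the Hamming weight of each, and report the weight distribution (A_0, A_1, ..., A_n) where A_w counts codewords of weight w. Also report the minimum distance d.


Weight distribution: A_0 = 1, A_2 = 1, A_3 = 3, A_4 = 2, A_5 = 1. Minimum distance d = 2.

Enumerate all 2^3 = 8 messages m ∈ F_2^3.
For each, compute codeword c = mG in F_2^6, then tally its weight.
  m = 000 → c = 000000, weight = 0.
  m = 100 → c = 110101, weight = 4.
  m = 010 → c = 001110, weight = 3.
  m = 110 → c = 111011, weight = 5.
  m = 001 → c = 101101, weight = 4.
  m = 101 → c = 011000, weight = 2.
  m = 011 → c = 100011, weight = 3.
  m = 111 → c = 010110, weight = 3.
Tally weights:
  weight 0: 1 codewords.
  weight 2: 1 codewords.
  weight 3: 3 codewords.
  weight 4: 2 codewords.
  weight 5: 1 codewords.
Minimum distance d = smallest w > 0 with A_w > 0 = 2.
Sanity: Σ A_w = 8 = 2^3 = 8 ✓.


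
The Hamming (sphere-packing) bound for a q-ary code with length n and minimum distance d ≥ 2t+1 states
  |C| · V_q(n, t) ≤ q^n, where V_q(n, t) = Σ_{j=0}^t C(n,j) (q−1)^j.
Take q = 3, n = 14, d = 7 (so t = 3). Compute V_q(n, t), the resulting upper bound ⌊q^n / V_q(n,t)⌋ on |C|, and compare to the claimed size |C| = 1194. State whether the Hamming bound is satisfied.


V_q(n, t) = 3305, q^n = 4782969, Hamming bound = 1447, |C| = 1194 ≤ bound (satisfied).

Step 1: Compute V_q(n, t) = Σ_{j=0}^3 C(n, j) (q−1)^j.
  j = 0: C(14,0)·(2)^0 = 1·1 = 1.
  j = 1: C(14,1)·(2)^1 = 14·2 = 28.
  j = 2: C(14,2)·(2)^2 = 91·4 = 364.
  j = 3: C(14,3)·(2)^3 = 364·8 = 2912.
  V_q(n, t) = 1 + 28 + 364 + 2912 = 3305.
Step 2: q^n = 3^14 = 4782969.
Step 3: Hamming bound ⌊q^n / V_q(n,t)⌋ = ⌊4782969/3305⌋ = 1447.
Step 4: Compare |C| = 1194 to 1447: satisfied.
The claimed |C| lies below the Hamming bound.


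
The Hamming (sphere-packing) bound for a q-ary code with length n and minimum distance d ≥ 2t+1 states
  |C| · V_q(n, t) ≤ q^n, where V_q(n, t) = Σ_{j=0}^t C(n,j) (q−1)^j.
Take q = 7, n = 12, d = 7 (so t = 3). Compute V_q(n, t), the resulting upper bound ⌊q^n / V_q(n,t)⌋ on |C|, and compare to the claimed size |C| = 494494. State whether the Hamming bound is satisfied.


V_q(n, t) = 49969, q^n = 13841287201, Hamming bound = 276997, |C| = 494494 > bound (violated).

Step 1: Compute V_q(n, t) = Σ_{j=0}^3 C(n, j) (q−1)^j.
  j = 0: C(12,0)·(6)^0 = 1·1 = 1.
  j = 1: C(12,1)·(6)^1 = 12·6 = 72.
  j = 2: C(12,2)·(6)^2 = 66·36 = 2376.
  j = 3: C(12,3)·(6)^3 = 220·216 = 47520.
  V_q(n, t) = 1 + 72 + 2376 + 47520 = 49969.
Step 2: q^n = 7^12 = 13841287201.
Step 3: Hamming bound ⌊q^n / V_q(n,t)⌋ = ⌊13841287201/49969⌋ = 276997.
Step 4: Compare |C| = 494494 to 276997: violated.
The claimed |C| lies above the Hamming bound, so no 7-ary code of length 12 with d ≥ 7 can have 494494 codewords.


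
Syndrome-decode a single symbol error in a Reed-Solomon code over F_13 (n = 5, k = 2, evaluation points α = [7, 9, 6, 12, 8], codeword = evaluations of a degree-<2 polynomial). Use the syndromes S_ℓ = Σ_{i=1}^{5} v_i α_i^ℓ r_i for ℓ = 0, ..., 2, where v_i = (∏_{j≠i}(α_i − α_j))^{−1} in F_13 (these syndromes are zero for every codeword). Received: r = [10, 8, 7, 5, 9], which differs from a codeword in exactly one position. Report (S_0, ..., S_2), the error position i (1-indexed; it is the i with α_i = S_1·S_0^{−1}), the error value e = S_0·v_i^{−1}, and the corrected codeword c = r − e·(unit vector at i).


S = (10, 8, 9), error at position 3, error magnitude e = 9, c = [10, 8, 11, 5, 9].

Step 1: column multipliers v_i = (∏_{j≠i}(α_i − α_j))^{−1} mod 13.
  i = 1 (α = 7): (7−9)(7−6)(7−12)(7−8) = (−2)·1·(−5)·(−1) = −10 ≡ 3, so v_1 = 3^{−1} = 9 (mod 13).
  i = 2 (α = 9): (9−7)(9−6)(9−12)(9−8) = 2·3·(−3)·1 = −18 ≡ 8, so v_2 = 8^{−1} = 5 (mod 13).
  i = 3 (α = 6): (6−7)(6−9)(6−12)(6−8) = (−1)·(−3)·(−6)·(−2) = 36 ≡ 10, so v_3 = 10^{−1} = 4 (mod 13).
  i = 4 (α = 12): (12−7)(12−9)(12−6)(12−8) = 5·3·6·4 = 360 ≡ 9, so v_4 = 9^{−1} = 3 (mod 13).
  i = 5 (α = 8): (8−7)(8−9)(8−6)(8−12) = 1·(−1)·2·(−4) = 8 ≡ 8, so v_5 = 8^{−1} = 5 (mod 13).
  v = [9, 5, 4, 3, 5].
Step 2: syndromes of r = [10, 8, 7, 5, 9] (all sums mod 13).
  S_0 = Σ v_i r_i = 9·10 + 5·8 + 4·7 + 3·5 + 5·9 = 218 ≡ 10.
  S_1 = Σ v_i α_i r_i = 9·7·10 + 5·9·8 + 4·6·7 + 3·12·5 + 5·8·9 = 1698 ≡ 8.
  α_i^2 mod 13 = [10, 3, 10, 1, 12].
  S_2 = Σ v_i α_i^2 r_i = 9·10·10 + 5·3·8 + 4·10·7 + 3·1·5 + 5·12·9 = 1855 ≡ 9.
  S = (10, 8, 9) ≠ 0, so r is not a codeword (an error is present).
Step 3: locate the error. For a single error e at position i, S_ℓ = v_i·e·α_i^ℓ, so α_err = S_1/S_0.
  S_0^{−1} = 10^{−1} = 4 (mod 13), so α_err = 8·4 = 32 ≡ 6 = α_3. Error position i = 3.
  Consistency check: S_2/S_1 = 9·5 = 45 ≡ 6 = α_err ✓ (single-error assumption holds).
Step 4: error magnitude e = S_0/v_3 = S_0·∏_{j≠3}(α_3 − α_j) = 10·10 = 100 ≡ 9 (mod 13).
Step 5: correct position 3: c_3 = r_3 − e = 7 − 9 ≡ 11 (mod 13). Hence c = [10, 8, 11, 5, 9].
  Check: interpolating c through the α_i gives m(x) = 4 + 12·x (degree < 2) with m(α_i) = c_i for every i, so c is indeed a codeword.


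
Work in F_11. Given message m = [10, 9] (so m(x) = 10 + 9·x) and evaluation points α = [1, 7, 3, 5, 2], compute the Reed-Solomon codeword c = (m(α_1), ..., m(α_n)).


c = [8, 7, 4, 0, 6]

Message polynomial: m(x) = 10 + 9·x (mod 11).
For each evaluation point α_i, compute m(α_i) mod 11:
  α_1 = 1: Horner steps 9 → 8, so m(1) = 8.
  α_2 = 7: Horner steps 9 → 7, so m(7) = 7.
  α_3 = 3: Horner steps 9 → 4, so m(3) = 4.
  α_4 = 5: Horner steps 9 → 0, so m(5) = 0.
  α_5 = 2: Horner steps 9 → 6, so m(2) = 6.
Codeword c = [8, 7, 4, 0, 6] ∈ F_11^5.


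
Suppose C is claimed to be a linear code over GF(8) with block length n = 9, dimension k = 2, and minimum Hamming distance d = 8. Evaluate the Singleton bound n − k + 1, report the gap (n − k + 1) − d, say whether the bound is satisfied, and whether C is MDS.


Singleton RHS = n − k + 1 = 8, slack = 0, bound satisfied, MDS.

Singleton bound: d ≤ n − k + 1.
Here n = 9, k = 2, so n − k + 1 = 8.
Given d = 8, check d ≤ 8: YES.
Slack = (n − k + 1) − d = 0.
The code is MDS (slack = 0).
Description: the claimed parameters are [9, 2, 8]_8; such a code would be MDS (meets Singleton bound).


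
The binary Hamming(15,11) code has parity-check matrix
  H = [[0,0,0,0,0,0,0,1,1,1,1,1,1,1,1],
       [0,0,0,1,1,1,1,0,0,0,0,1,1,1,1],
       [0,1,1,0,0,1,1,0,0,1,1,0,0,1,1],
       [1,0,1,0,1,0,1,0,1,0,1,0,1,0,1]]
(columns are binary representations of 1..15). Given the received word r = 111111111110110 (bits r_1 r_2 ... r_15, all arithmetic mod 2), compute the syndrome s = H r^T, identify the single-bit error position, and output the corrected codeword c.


s = (0, 0, 1, 1)^T, error position = 3, corrected codeword c = 110111111110110

Compute s = H r^T mod 2 one row at a time:
  s_1 = 1 + 1 + 1 + 1 + 0 + 1 + 1 + 0 = 6 ≡ 0 (mod 2).
  s_2 = 1 + 1 + 1 + 1 + 0 + 1 + 1 + 0 = 6 ≡ 0 (mod 2).
  s_3 = 1 + 1 + 1 + 1 + 1 + 1 + 1 + 0 = 7 ≡ 1 (mod 2).
  s_4 = 1 + 1 + 1 + 1 + 1 + 1 + 1 + 0 = 7 ≡ 1 (mod 2).
s = (0, 0, 1, 1)^T — this equals column 3 of H (binary 0011), so error is at position 3.
Correct: flip bit 3 of r = 111111111110110 to get c = 110111111110110.


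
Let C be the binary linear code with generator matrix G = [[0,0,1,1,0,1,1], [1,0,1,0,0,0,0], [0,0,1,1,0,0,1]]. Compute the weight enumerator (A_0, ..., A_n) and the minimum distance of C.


Weight distribution: A_0 = 1, A_1 = 1, A_2 = 1, A_3 = 3, A_4 = 2. Minimum distance d = 1.

Enumerate all 2^3 = 8 messages m ∈ F_2^3.
For each, compute codeword c = mG in F_2^7, then tally its weight.
  m = 000 → c = 0000000, weight = 0.
  m = 100 → c = 0011011, weight = 4.
  m = 010 → c = 1010000, weight = 2.
  m = 110 → c = 1001011, weight = 4.
  m = 001 → c = 0011001, weight = 3.
  m = 101 → c = 0000010, weight = 1.
  m = 011 → c = 1001001, weight = 3.
  m = 111 → c = 1010010, weight = 3.
Tally weights:
  weight 0: 1 codewords.
  weight 1: 1 codewords.
  weight 2: 1 codewords.
  weight 3: 3 codewords.
  weight 4: 2 codewords.
Minimum distance d = smallest w > 0 with A_w > 0 = 1.
Sanity: Σ A_w = 8 = 2^3 = 8 ✓.


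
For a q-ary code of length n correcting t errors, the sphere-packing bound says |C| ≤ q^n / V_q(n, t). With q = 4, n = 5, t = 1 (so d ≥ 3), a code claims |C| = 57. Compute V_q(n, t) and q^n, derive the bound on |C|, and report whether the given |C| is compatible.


V_q(n, t) = 16, q^n = 1024, Hamming bound = 64, |C| = 57 ≤ bound (satisfied).

Step 1: Compute V_q(n, t) = Σ_{j=0}^1 C(n, j) (q−1)^j.
  j = 0: C(5,0)·(3)^0 = 1·1 = 1.
  j = 1: C(5,1)·(3)^1 = 5·3 = 15.
  V_q(n, t) = 1 + 15 = 16.
Step 2: q^n = 4^5 = 1024.
Step 3: Hamming bound ⌊q^n / V_q(n,t)⌋ = ⌊1024/16⌋ = 64.
Step 4: Compare |C| = 57 to 64: satisfied.
The claimed |C| lies below the Hamming bound.
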